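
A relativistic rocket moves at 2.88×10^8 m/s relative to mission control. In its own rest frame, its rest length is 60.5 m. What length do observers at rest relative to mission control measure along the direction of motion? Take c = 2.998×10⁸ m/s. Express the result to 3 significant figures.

β = v/c = (2.88×10^8 m/s)/(2.998×10⁸ m/s) = 0.96064.
β² = 0.9228292096, so γ = 1/√0.0771707904 = 3.5998.
Length contraction: L = L₀/γ = 60.5/3.5998 = 16.8 m.

16.8 m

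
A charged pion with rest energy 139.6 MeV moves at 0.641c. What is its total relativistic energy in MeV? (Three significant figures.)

With β = 0.641, γ = 1/√(1 − 0.641²) = 1/√0.589119 = 1.3029.
Total energy: E = γmc² = 1.3029 × 139.6 MeV = 182 MeV.

182 MeV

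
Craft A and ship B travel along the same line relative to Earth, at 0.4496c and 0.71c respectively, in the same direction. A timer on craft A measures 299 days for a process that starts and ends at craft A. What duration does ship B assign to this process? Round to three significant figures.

324 days

Transform craft A's velocity into ship B's frame: (0.4496 − 0.71)/(1 − 0.4496·0.71) = −0.2604/0.680784, so the relative speed is 0.3825c.
γ for this relative speed: γ = 1/√(1 − 0.146306) = 1.0823.
Craft A's interval is proper; time dilation gives Δt_B = γΔτ = 1.0823 × 299 days = 324 days.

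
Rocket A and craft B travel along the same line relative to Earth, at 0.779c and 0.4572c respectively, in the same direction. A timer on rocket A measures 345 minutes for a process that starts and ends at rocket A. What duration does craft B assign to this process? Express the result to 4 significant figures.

398.3 minutes

The velocity of rocket A relative to craft B is (0.779 − 0.4572)c / (1 − 0.779×0.4572) = 0.49981c; relative speed 0.49981c.
γ for this relative speed: γ = 1/√(1 − 0.24981) = 1.1546.
The clock on rocket A records proper time, so craft B measures Δt = γΔτ = 1.1546 × 345 = 398.3 minutes.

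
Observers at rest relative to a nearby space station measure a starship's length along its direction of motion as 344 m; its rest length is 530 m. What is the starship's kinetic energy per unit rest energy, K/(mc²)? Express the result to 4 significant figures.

Length contraction gives γ = L₀/L = 530/344 = 1.5407.
K/(mc²) = γ − 1 = 1.5407 − 1 = 0.5407.

0.5407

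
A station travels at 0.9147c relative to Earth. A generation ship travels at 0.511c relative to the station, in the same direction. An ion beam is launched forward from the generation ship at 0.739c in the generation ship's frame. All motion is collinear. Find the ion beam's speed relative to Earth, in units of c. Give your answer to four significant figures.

0.9957c

First combine the ion beam and generation ship (S''→S'): u₁ = (0.739 + 0.511)/(1 + 0.739×0.511) = 1.25/1.377629 = 0.90736.
Then combine with the station (S'→S): u = (0.90736 + 0.9147)/(1 + 0.90736×0.9147) = 1.82206/1.829962192 = 0.99568.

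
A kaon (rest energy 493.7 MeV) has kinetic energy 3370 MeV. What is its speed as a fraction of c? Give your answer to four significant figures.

γ = 1 + K/(mc²) = 1 + 3370/493.7 = 7.826.
β = √(1 − 1/γ²) = √(1 − 0.0163275) = √0.9836725 = 0.9918.

0.9918c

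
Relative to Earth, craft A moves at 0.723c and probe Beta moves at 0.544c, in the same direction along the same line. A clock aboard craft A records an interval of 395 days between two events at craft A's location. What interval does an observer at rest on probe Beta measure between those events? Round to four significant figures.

Transform craft A's velocity into probe Beta's frame: (0.723 − 0.544)/(1 − 0.723·0.544) = 0.179/0.606688, so the relative speed is 0.29504c.
γ for this relative speed: γ = 1/√(1 − 0.0870486) = 1.0466.
The clock on craft A records proper time, so probe Beta measures Δt = γΔτ = 1.0466 × 395 = 413.4 days.

413.4 days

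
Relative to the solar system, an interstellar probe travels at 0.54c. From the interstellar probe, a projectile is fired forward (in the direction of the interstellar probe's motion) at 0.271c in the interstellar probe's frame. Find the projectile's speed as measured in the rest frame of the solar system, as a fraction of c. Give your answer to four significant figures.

0.7075c

Relativistic velocity addition: u = (u' + v)/(1 + u'v/c²), with u' = 0.271c and v = 0.54c.
Numerator: 0.271 + 0.54 = 0.811. Denominator: 1 + (0.271)(0.54) = 1.14634.
u = 0.811/1.14634 = 0.70747, so the speed is 0.7075c.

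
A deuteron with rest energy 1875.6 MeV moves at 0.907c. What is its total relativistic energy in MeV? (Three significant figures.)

β² = 0.822649, so γ = 1/√0.177351 = 2.3746.
Total energy: E = γmc² = 2.3746 × 1875.6 MeV = 4450 MeV.

4450 MeV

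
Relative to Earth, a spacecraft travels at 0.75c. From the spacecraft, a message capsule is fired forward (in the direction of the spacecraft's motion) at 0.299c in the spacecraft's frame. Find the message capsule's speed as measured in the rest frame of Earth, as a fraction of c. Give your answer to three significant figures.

0.857c

Relativistic velocity addition: u = (u' + v)/(1 + u'v/c²), with u' = 0.299c and v = 0.75c.
Numerator: 0.299 + 0.75 = 1.049. Denominator: 1 + (0.299)(0.75) = 1.22425.
u = 1.049/1.22425 = 0.85685, so the speed is 0.857c.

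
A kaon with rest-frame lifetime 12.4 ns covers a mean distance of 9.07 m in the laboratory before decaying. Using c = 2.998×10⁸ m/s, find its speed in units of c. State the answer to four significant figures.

0.9253c

d = βγcτ ⇒ βγ = d/(cτ) = 9.070 m / (3.71752 m) = 2.4398.
β = (βγ)/√(1+(βγ)²) = 2.4398/√6.95262 = 0.9253.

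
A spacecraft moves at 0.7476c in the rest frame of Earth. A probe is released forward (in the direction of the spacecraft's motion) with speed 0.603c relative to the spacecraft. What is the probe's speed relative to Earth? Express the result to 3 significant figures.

Relativistic velocity addition: u = (u' + v)/(1 + u'v/c²), with u' = 0.603c and v = 0.7476c.
Numerator: 0.603 + 0.7476 = 1.3506. Denominator: 1 + (0.603)(0.7476) = 1.4508028.
u = 1.3506/1.4508028 = 0.93093, so the speed is 0.931c.

0.931c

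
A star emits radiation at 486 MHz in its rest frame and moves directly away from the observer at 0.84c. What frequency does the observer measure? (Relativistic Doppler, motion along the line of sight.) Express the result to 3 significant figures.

Relativistic Doppler (source moving away): f_obs = f_src · √((1−β)/(1+β)).
With β = 0.84: factor = √(0.16/1.84) = 0.29488.
f_obs = 486 × 0.29488 = 143 MHz.

143 MHz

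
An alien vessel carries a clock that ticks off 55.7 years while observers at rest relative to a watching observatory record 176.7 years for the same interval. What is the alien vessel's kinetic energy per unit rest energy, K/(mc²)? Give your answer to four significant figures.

2.172

The time-dilation ratio gives γ = 176.7/55.7 = 3.17235.
Since K = (γ−1)mc², K/(mc²) = 3.17235 − 1 = 2.172.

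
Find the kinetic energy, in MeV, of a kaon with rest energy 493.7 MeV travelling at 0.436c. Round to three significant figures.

54.9 MeV

Lorentz factor: γ = (1 − 0.190096)^(−1/2) = 1.11118.
Kinetic energy: K = (γ − 1)mc² = (1.11118 − 1) × 493.7 MeV = 0.11118 × 493.7 = 54.9 MeV.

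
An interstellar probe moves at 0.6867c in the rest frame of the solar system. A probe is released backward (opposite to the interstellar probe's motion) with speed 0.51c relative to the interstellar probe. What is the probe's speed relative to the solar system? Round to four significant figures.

0.2719c

In units of c, u = (u' + v)/(1 + u'v) with u' = −0.51 and v = 0.6867.
Numerator: −0.51 + 0.6867 = 0.1767. Denominator: 1 + (−0.51)(0.6867) = 0.649783.
u = 0.1767/0.649783 = 0.27194, so the speed is 0.2719c.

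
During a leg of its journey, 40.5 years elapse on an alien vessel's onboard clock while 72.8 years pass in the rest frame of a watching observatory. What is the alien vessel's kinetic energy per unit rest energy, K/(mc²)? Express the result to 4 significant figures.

The time-dilation ratio gives γ = 72.8/40.5 = 1.79753.
K/(mc²) = γ − 1 = 1.79753 − 1 = 0.7975.

0.7975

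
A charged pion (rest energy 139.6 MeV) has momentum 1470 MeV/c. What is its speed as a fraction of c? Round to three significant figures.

βγ = pc/(mc²) = 1470/139.6 = 10.53.
Since γ² = 1 + (βγ)² = 111.881, γ = √111.881 = 10.5774, and β = (βγ)/γ = 10.53/10.5774 = 0.996.

0.996c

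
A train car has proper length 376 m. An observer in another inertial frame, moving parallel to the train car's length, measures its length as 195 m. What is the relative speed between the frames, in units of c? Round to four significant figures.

Length contraction gives γ = L₀/L = 376/195 = 1.9282.
β = √(1 − 1/γ²) = √0.731035 = 0.8550.

0.8550c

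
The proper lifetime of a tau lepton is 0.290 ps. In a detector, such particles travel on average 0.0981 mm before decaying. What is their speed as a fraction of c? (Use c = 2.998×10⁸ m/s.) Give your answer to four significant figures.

0.7484c

d = βγcτ ⇒ βγ = d/(cτ) = 9.810×10^-5 m / (8.6942×10^-5 m) = 1.1283.
β = (βγ)/√(1+(βγ)²) = 1.1283/√2.27306 = 0.7484.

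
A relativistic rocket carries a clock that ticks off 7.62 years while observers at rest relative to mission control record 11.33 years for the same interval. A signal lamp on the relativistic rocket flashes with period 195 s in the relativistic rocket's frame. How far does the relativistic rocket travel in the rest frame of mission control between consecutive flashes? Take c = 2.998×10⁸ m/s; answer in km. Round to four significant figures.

γ = Δt/Δτ = 11.33/7.62 = 1.48688.
β = √(1 − 1/γ²) = 0.74005. Lab-frame period = γτ = 1.48688×195 s = 289.94 s. Distance = βc × γτ = 0.74005 × 2.998×10⁸ m/s × 289.94 s = 6.4328×10^10 m = 6.433×10^7 km.

6.433×10^7 km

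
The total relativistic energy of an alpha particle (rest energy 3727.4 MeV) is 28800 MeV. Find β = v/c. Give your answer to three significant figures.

γ = E/(mc²) = 28800/3727.4 = 7.7266.
β = √(1 − 1/γ²) = √(1 − 0.0167503) = √0.9832497 = 0.992.

0.992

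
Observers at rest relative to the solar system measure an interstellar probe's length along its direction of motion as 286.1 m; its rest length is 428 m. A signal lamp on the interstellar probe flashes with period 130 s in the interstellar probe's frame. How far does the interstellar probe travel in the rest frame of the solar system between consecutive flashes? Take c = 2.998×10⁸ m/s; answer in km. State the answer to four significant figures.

γ = L₀/L = 428/286.1 = 1.49598.
β = √(1 − 1/γ²) = 0.74375. Lab-frame period = γτ = 1.49598×130 s = 194.48 s. Distance = βc × γτ = 0.74375 × 2.998×10⁸ m/s × 194.48 s = 4.3364×10^10 m = 4.336×10^7 km.

4.336×10^7 km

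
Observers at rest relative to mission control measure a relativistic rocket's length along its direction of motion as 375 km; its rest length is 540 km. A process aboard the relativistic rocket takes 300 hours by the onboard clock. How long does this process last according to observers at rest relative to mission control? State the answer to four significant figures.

432.0 hours

Length contraction gives γ = L₀/L = 540/375 = 1.44.
The same γ dilates the second interval: 1.44 × 300 hours = 432.0 hours.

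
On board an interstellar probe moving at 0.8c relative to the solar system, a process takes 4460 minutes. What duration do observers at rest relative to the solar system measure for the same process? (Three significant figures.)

7430 minutes

With β = 0.8, γ = 1/√(1 − 0.8²) = 1/√0.36 = 1.6667.
The onboard clock measures proper time, so the interval in the rest frame of the solar system is dilated: Δt = γ·Δτ = 1.6667 × 4460 minutes = 7430 minutes.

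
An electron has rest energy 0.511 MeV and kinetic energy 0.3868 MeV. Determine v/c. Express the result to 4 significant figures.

0.8222

K = (γ−1)mc², so γ = 1 + 0.3868/0.511 = 1.7569.
Then v/c = √(1 − γ⁻²) = √(1 − 0.323971) = √0.676029 = 0.8222.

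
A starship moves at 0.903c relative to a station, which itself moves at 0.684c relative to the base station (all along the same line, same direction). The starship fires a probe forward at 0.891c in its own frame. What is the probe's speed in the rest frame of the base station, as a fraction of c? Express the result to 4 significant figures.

0.9989c

First combine the probe and starship (S''→S'): u₁ = (0.891 + 0.903)/(1 + 0.891×0.903) = 1.794/1.804573 = 0.99414.
Then combine with the station (S'→S): u = (0.99414 + 0.684)/(1 + 0.99414×0.684) = 1.67814/1.67999176 = 0.9989.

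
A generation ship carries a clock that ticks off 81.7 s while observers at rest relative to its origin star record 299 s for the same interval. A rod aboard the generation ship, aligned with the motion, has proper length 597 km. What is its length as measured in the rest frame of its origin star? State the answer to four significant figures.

163.1 km

The time-dilation ratio gives γ = 299/81.7 = 3.65973.
The rod contracts by the same γ: 597 km / 3.65973 = 163.1 km.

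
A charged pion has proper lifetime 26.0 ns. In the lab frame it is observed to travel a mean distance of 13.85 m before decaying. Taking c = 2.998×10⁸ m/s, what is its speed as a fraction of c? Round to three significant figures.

0.871c

d = βγcτ ⇒ βγ = d/(cτ) = 13.85 m / (7.7948 m) = 1.7768.
β = (βγ)/√(1+(βγ)²) = 1.7768/√4.15702 = 0.871.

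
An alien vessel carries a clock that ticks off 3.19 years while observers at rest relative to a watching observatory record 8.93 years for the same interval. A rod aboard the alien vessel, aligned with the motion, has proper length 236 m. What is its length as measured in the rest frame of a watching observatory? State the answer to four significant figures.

The time-dilation ratio gives γ = 8.93/3.19 = 2.79937.
L = L₀/γ = 236/2.79937 = 84.30 m.

84.30 m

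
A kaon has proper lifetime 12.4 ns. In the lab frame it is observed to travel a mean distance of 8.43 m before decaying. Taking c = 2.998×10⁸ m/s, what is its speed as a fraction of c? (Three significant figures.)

0.915c

d = βγcτ ⇒ βγ = d/(cτ) = 8.430 m / (3.71752 m) = 2.2676.
β = (βγ)/√(1+(βγ)²) = 2.2676/√6.14201 = 0.915.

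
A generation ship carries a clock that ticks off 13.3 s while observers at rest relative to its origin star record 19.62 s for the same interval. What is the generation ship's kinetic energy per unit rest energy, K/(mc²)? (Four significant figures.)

From Δt = γΔτ: γ = 19.62/13.3 = 1.47519.
K/(mc²) = γ − 1 = 1.47519 − 1 = 0.4752.

0.4752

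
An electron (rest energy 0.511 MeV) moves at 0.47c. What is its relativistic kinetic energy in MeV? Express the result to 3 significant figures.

0.0679 MeV

Lorentz factor: γ = (1 − 0.2209)^(−1/2) = 1.13293.
Kinetic energy: K = (γ − 1)mc² = (1.13293 − 1) × 0.511 MeV = 0.13293 × 0.511 = 0.0679 MeV.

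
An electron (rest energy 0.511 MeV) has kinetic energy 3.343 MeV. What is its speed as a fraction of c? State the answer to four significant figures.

0.9912c

γ = 1 + K/(mc²) = 1 + 3.343/0.511 = 7.5421.
β = √(1 − 1/γ²) = √(1 − 0.0175799) = √0.9824201 = 0.9912.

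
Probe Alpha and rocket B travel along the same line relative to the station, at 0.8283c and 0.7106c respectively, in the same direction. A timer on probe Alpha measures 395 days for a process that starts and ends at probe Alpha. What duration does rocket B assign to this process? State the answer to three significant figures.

412 days

The velocity of probe Alpha relative to rocket B is (0.8283 − 0.7106)c / (1 − 0.8283×0.7106) = 0.28609c; relative speed 0.28609c.
At |u| = 0.28609c, γ = (1 − 0.0818475)^(−1/2) = 1.0436.
The clock on probe Alpha records proper time, so rocket B measures Δt = γΔτ = 1.0436 × 395 = 412 days.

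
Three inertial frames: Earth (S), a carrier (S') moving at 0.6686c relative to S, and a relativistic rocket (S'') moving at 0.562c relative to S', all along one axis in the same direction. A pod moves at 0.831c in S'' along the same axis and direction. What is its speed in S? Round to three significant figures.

First combine the pod and relativistic rocket (S''→S'): u₁ = (0.831 + 0.562)/(1 + 0.831×0.562) = 1.393/1.467022 = 0.94954.
Then combine with the carrier (S'→S): u = (0.94954 + 0.6686)/(1 + 0.94954×0.6686) = 1.61814/1.634862444 = 0.98977.

0.990c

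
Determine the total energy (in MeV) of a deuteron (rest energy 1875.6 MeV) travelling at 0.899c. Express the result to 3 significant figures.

With β = 0.899, γ = 1/√(1 − 0.899²) = 1/√0.191799 = 2.2834.
Total energy: E = γmc² = 2.2834 × 1875.6 MeV = 4280 MeV.

4280 MeV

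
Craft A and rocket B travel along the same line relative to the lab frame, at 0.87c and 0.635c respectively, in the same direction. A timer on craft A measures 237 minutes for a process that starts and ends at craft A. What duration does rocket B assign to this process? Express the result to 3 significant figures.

Speed of craft A in rocket B's frame: u = (v_A − v_B)/(1 − v_A v_B/c²) = (0.87 − 0.635)/(1 − 0.87×0.635) = 0.235/0.44755 = 0.52508; |u| = 0.52508c.
γ for this relative speed: γ = 1/√(1 − 0.275709) = 1.175.
Craft A's interval is proper; time dilation gives Δt_B = γΔτ = 1.175 × 237 minutes = 278 minutes.

278 minutes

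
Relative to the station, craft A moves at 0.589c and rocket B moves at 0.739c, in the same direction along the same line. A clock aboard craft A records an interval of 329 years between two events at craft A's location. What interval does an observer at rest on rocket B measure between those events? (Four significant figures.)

Speed of craft A in rocket B's frame: u = (v_A − v_B)/(1 − v_A v_B/c²) = (0.589 − 0.739)/(1 − 0.589×0.739) = −0.15/0.564729 = −0.26561; |u| = 0.26561c.
γ for this relative speed: γ = 1/√(1 − 0.0705487) = 1.0373.
Craft A's interval is proper; time dilation gives Δt_B = γΔτ = 1.0373 × 329 years = 341.3 years.

341.3 years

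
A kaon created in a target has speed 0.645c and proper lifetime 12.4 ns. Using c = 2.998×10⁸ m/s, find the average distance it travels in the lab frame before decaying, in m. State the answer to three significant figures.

3.14 m

γ = 1/√(1 − β²) = 1/√(1 − 0.416025) = 1/√0.583975 = 1/0.764183 = 1.3086.
Lab-frame lifetime: Δt = γτ = 1.3086 × 12.4 ns = 16.227 ns.
Distance: d = vΔt = 0.645 × 2.998×10⁸ m/s × 1.6227×10^-8 s = 3.14 m.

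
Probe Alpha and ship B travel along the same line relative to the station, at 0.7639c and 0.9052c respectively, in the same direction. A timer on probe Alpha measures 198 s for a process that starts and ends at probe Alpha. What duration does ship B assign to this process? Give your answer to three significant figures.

223 s

The velocity of probe Alpha relative to ship B is (0.7639 − 0.9052)c / (1 − 0.7639×0.9052) = −0.458c; relative speed 0.458c.
γ for this relative speed: γ = 1/√(1 − 0.209764) = 1.1249.
Probe Alpha's interval is proper; time dilation gives Δt_B = γΔτ = 1.1249 × 198 s = 223 s.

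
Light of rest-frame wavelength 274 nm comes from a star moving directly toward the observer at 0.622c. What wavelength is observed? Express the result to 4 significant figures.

132.3 nm

Relativistic Doppler for wavelength: λ_obs = λ_src · √((1−β)/(1+β)).
With β = 0.622: factor = √(0.378/1.622) = 0.48275.
λ_obs = 274 × 0.48275 = 132.3 nm.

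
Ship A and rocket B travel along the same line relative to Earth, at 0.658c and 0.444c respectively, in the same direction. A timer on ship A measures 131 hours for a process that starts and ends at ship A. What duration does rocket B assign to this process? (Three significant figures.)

137 hours

Transform ship A's velocity into rocket B's frame: (0.658 − 0.444)/(1 − 0.658·0.444) = 0.214/0.707848, so the relative speed is 0.30232c.
At |u| = 0.30232c, γ = (1 − 0.0913974)^(−1/2) = 1.0491.
The clock on ship A records proper time, so rocket B measures Δt = γΔτ = 1.0491 × 131 = 137 hours.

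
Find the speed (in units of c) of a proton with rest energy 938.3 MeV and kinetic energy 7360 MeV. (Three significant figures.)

0.994c

K = (γ−1)mc², so γ = 1 + 7360/938.3 = 8.844.
Then v/c = √(1 − γ⁻²) = √(1 − 0.0127851) = √0.9872149 = 0.994.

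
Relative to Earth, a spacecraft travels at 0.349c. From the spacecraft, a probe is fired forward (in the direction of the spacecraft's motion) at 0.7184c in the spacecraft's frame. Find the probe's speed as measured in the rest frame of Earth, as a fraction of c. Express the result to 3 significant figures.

0.853c

Relativistic velocity addition: u = (u' + v)/(1 + u'v/c²), with u' = 0.7184c and v = 0.349c.
Numerator: 0.7184 + 0.349 = 1.0674. Denominator: 1 + (0.7184)(0.349) = 1.2507216.
u = 1.0674/1.2507216 = 0.85343, so the speed is 0.853c.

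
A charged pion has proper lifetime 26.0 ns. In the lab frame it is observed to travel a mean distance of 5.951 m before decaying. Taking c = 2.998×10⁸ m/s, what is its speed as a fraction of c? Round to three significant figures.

0.607c

d = βγcτ ⇒ βγ = d/(cτ) = 5.951 m / (7.7948 m) = 0.76346.
β = (βγ)/√(1+(βγ)²) = 0.76346/√1.582871 = 0.607.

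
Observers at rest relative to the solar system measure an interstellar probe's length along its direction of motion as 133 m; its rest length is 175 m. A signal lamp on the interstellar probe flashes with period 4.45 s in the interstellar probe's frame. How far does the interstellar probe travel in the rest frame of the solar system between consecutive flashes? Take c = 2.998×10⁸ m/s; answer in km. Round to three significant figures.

1.14×10^6 km

From L = L₀/γ: γ = 175/133 = 1.31579.
β = √(1 − 1/γ²) = 0.64992. Lab-frame period = γτ = 1.31579×4.45 s = 5.8553 s. Distance = βc × γτ = 0.64992 × 2.998×10⁸ m/s × 5.8553 s = 1.1409×10^9 m = 1.14×10^6 km.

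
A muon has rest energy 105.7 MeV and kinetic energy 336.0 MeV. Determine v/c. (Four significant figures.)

K = (γ−1)mc², so γ = 1 + 336.0/105.7 = 4.1788.
Then v/c = √(1 − γ⁻²) = √(1 − 0.057266) = √0.942734 = 0.9709.

0.9709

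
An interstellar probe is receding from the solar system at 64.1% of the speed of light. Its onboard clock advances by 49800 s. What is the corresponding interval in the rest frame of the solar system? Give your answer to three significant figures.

With β = 0.641, γ = 1/√(1 − 0.641²) = 1/√0.589119 = 1.3029.
Time dilation: Δt = γ·Δτ = 1.3029 × 49800 = 64900 s.

64900 s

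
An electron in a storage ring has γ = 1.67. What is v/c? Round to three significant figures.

0.801

β = √(1 − 1/γ²) = √(1 − 1/2.7889) = √0.641436 = 0.801.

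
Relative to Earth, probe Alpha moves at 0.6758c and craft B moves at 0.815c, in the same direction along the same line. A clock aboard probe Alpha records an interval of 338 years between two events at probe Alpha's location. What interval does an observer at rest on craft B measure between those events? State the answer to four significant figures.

Speed of probe Alpha in craft B's frame: u = (v_A − v_B)/(1 − v_A v_B/c²) = (0.6758 − 0.815)/(1 − 0.6758×0.815) = −0.1392/0.449223 = −0.30987; |u| = 0.30987c.
γ for this relative speed: γ = 1/√(1 − 0.0960194) = 1.0518.
Probe Alpha's interval is proper; time dilation gives Δt_B = γΔτ = 1.0518 × 338 years = 355.5 years.

355.5 years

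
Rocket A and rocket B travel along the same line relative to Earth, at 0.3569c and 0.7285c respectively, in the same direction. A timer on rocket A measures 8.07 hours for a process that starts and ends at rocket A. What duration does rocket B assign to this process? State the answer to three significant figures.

The velocity of rocket A relative to rocket B is (0.3569 − 0.7285)c / (1 − 0.3569×0.7285) = −0.50216c; relative speed 0.50216c.
At |u| = 0.50216c, γ = (1 − 0.252165)^(−1/2) = 1.1564.
The clock on rocket A records proper time, so rocket B measures Δt = γΔτ = 1.1564 × 8.07 = 9.33 hours.

9.33 hours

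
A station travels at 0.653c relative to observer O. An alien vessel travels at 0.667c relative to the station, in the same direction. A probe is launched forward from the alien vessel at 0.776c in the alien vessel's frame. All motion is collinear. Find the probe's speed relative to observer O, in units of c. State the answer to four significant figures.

Compose velocities in two stages. Stage 1 (into S'): u₁ = (0.776+0.667)/(1+0.776×0.667) = 0.95085.
Stage 2 (into S): u = (0.95085+0.653)/(1+0.95085×0.653) = 0.98948, so the speed is 0.9895c.

0.9895c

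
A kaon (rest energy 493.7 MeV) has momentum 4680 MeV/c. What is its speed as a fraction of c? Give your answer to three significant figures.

0.994c

βγ = pc/(mc²) = 4680/493.7 = 9.4794.
Since γ² = 1 + (βγ)² = 90.859, γ = √90.859 = 9.532, and β = (βγ)/γ = 9.4794/9.532 = 0.994.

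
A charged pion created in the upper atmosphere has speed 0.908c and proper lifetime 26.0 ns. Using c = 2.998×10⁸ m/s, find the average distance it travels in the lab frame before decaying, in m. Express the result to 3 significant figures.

16.9 m

γ = 1/√(1 − β²) = 1/√(1 − 0.824464) = 1/√0.175536 = 1/0.41897 = 2.3868.
Lab-frame lifetime: Δt = γτ = 2.3868 × 26.0 ns = 62.057 ns.
Distance: d = vΔt = 0.908 × 2.998×10⁸ m/s × 6.2057×10^-8 s = 16.9 m.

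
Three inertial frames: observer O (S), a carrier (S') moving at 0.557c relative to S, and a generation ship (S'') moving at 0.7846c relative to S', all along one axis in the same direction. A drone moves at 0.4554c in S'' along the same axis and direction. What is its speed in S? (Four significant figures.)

0.9746c

Apply u = (u'+v)/(1+u'v) twice. Drone in the carrier frame: (0.4554+0.7846)/(1+0.4554·0.7846) = 1.24/1.35730684 = 0.91357c.
That velocity, transformed to the rest frame of observer O: (0.91357+0.557)/(1+0.91357·0.557) = 1.47057/1.50885849 = 0.97462c.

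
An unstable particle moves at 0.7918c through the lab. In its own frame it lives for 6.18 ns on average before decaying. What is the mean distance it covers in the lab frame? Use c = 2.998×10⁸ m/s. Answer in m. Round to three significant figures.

2.40 m

With β = 0.7918, γ = 1/√(1 − 0.7918²) = 1/√0.37305276 = 1.6372.
Lab-frame lifetime: Δt = γτ = 1.6372 × 6.18 ns = 10.118 ns.
Distance: d = vΔt = 0.7918 × 2.998×10⁸ m/s × 1.0118×10^-8 s = 2.40 m.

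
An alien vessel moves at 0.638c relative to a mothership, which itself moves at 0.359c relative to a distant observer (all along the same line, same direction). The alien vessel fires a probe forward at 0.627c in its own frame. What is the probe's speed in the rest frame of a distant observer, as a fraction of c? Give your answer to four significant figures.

0.9533c

First combine the probe and alien vessel (S''→S'): u₁ = (0.627 + 0.638)/(1 + 0.627×0.638) = 1.265/1.400026 = 0.90355.
Then combine with the mothership (S'→S): u = (0.90355 + 0.359)/(1 + 0.90355×0.359) = 1.26255/1.32437445 = 0.95332.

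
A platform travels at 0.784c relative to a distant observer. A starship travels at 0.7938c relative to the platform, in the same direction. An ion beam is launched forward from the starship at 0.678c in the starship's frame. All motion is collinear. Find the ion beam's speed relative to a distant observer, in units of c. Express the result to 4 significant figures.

Compose velocities in two stages. Stage 1 (into S'): u₁ = (0.678+0.7938)/(1+0.678×0.7938) = 0.95683.
Stage 2 (into S): u = (0.95683+0.784)/(1+0.95683×0.784) = 0.99467, so the speed is 0.9947c.

0.9947c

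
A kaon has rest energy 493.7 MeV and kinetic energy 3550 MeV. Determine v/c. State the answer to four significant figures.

0.9925

K = (γ−1)mc², so γ = 1 + 3550/493.7 = 8.1906.
Then v/c = √(1 − γ⁻²) = √(1 − 0.0149063) = √0.9850937 = 0.9925.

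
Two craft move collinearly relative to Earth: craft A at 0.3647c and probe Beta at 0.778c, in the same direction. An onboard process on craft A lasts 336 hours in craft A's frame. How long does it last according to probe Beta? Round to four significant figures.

411.4 hours

Speed of craft A in probe Beta's frame: u = (v_A − v_B)/(1 − v_A v_B/c²) = (0.3647 − 0.778)/(1 − 0.3647×0.778) = −0.4133/0.7162634 = −0.57702; |u| = 0.57702c.
γ for this relative speed: γ = 1/√(1 − 0.332952) = 1.2244.
The clock on craft A records proper time, so probe Beta measures Δt = γΔτ = 1.2244 × 336 = 411.4 hours.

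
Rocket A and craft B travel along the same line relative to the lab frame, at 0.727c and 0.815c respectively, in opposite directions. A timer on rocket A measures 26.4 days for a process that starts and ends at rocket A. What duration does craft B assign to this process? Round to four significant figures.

The velocity of rocket A relative to craft B is (0.727 + 0.815)c / (1 + 0.727×0.815) = 0.96829c; relative speed 0.96829c.
γ for this relative speed: γ = 1/√(1 − 0.937586) = 4.0028.
Rocket A's interval is proper; time dilation gives Δt_B = γΔτ = 4.0028 × 26.4 days = 105.7 days.

105.7 days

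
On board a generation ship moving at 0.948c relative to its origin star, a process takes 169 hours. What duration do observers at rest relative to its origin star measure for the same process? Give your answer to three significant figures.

531 hours

With β = 0.948, γ = 1/√(1 − 0.948²) = 1/√0.101296 = 3.142.
The onboard clock measures proper time, so the interval in the rest frame of its origin star is dilated: Δt = γ·Δτ = 3.142 × 169 hours = 531 hours.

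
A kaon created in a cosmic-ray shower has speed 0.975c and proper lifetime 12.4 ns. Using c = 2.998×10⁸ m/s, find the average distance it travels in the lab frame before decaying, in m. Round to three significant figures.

Lorentz factor: γ = (1 − 0.950625)^(−1/2) = 4.5004.
Lab-frame lifetime: Δt = γτ = 4.5004 × 12.4 ns = 55.805 ns.
Distance: d = vΔt = 0.975 × 2.998×10⁸ m/s × 5.5805×10^-8 s = 16.3 m.

16.3 m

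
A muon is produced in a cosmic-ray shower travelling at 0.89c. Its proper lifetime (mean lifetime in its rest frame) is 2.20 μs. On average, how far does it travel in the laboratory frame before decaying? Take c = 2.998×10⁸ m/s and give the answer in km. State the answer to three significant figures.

With β = 0.89, γ = 1/√(1 − 0.89²) = 1/√0.2079 = 2.1932.
Lab-frame lifetime: Δt = γτ = 2.1932 × 2.20 μs = 4.825 μs.
Distance: d = vΔt = 0.89 × 2.998×10⁸ m/s × 4.8250×10^-6 s = 1290 m = 1.29 km.

1.29 km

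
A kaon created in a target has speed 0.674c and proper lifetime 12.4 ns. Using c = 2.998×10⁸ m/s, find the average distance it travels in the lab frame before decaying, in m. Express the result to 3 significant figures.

γ = 1/√(1 − β²) = 1/√(1 − 0.454276) = 1/√0.545724 = 1/0.738731 = 1.3537.
Lab-frame lifetime: Δt = γτ = 1.3537 × 12.4 ns = 16.786 ns.
Distance: d = vΔt = 0.674 × 2.998×10⁸ m/s × 1.6786×10^-8 s = 3.39 m.

3.39 m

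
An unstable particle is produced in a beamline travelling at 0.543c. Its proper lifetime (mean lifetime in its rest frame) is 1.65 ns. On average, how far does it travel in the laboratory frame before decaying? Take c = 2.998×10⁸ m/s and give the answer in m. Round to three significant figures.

With β = 0.543, γ = 1/√(1 − 0.543²) = 1/√0.705151 = 1.1909.
Lab-frame lifetime: Δt = γτ = 1.1909 × 1.65 ns = 1.965 ns.
Distance: d = vΔt = 0.543 × 2.998×10⁸ m/s × 1.9650×10^-9 s = 0.320 m.

0.320 m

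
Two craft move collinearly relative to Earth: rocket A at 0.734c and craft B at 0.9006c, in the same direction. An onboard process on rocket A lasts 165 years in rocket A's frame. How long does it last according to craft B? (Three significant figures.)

Speed of rocket A in craft B's frame: u = (v_A − v_B)/(1 − v_A v_B/c²) = (0.734 − 0.9006)/(1 − 0.734×0.9006) = −0.1666/0.3389596 = −0.4915; |u| = 0.4915c.
At |u| = 0.4915c, γ = (1 − 0.241572)^(−1/2) = 1.1483.
Rocket A's interval is proper; time dilation gives Δt_B = γΔτ = 1.1483 × 165 years = 189 years.

189 years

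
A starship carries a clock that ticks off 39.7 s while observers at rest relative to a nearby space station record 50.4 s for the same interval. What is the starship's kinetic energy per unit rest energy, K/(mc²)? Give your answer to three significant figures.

γ = Δt/Δτ = 50.4/39.7 = 1.26952.
Since K = (γ−1)mc², K/(mc²) = 1.26952 − 1 = 0.270.

0.270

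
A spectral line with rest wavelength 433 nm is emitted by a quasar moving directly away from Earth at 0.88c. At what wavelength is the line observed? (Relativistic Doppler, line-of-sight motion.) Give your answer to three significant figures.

1710 nm

Relativistic Doppler for wavelength: λ_obs = λ_src · √((1+β)/(1−β)).
With β = 0.88: factor = √(1.88/0.12) = 3.9581.
λ_obs = 433 × 3.9581 = 1710 nm.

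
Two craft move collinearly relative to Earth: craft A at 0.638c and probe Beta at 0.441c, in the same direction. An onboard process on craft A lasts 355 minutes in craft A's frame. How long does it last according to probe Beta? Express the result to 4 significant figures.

Speed of craft A in probe Beta's frame: u = (v_A − v_B)/(1 − v_A v_B/c²) = (0.638 − 0.441)/(1 − 0.638×0.441) = 0.197/0.718642 = 0.27413; |u| = 0.27413c.
At |u| = 0.27413c, γ = (1 − 0.0751473)^(−1/2) = 1.0398.
The clock on craft A records proper time, so probe Beta measures Δt = γΔτ = 1.0398 × 355 = 369.1 minutes.

369.1 minutes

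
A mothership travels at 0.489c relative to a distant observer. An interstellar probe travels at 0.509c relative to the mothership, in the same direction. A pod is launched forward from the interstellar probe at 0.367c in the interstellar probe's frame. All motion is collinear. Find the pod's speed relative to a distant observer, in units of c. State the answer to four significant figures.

0.9017c

First combine the pod and interstellar probe (S''→S'): u₁ = (0.367 + 0.509)/(1 + 0.367×0.509) = 0.876/1.186803 = 0.73812.
Then combine with the mothership (S'→S): u = (0.73812 + 0.489)/(1 + 0.73812×0.489) = 1.22712/1.36094068 = 0.90167.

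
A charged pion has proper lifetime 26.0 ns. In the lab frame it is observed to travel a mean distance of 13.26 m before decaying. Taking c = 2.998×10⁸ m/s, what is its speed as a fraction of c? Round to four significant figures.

d = βγcτ ⇒ βγ = d/(cτ) = 13.26 m / (7.7948 m) = 1.7011.
β = (βγ)/√(1+(βγ)²) = 1.7011/√3.89374 = 0.8621.

0.8621c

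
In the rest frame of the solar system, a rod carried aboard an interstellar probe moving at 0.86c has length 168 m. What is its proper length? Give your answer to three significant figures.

With β = 0.86, γ = 1/√(1 − 0.86²) = 1/√0.2604 = 1.9597.
Proper length: L₀ = γ·L = 1.9597 × 168 = 329 m.

329 m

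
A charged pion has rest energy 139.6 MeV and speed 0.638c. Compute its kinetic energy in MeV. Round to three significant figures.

41.7 MeV

Lorentz factor: γ = (1 − 0.407044)^(−1/2) = 1.29864.
Kinetic energy: K = (γ − 1)mc² = (1.29864 − 1) × 139.6 MeV = 0.29864 × 139.6 = 41.7 MeV.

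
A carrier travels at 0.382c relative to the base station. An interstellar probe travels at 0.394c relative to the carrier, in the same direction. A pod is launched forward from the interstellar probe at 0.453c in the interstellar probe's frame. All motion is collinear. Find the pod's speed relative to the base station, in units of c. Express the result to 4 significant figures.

0.8636c

Compose velocities in two stages. Stage 1 (into S'): u₁ = (0.453+0.394)/(1+0.453×0.394) = 0.71872.
Stage 2 (into S): u = (0.71872+0.382)/(1+0.71872×0.382) = 0.86361, so the speed is 0.8636c.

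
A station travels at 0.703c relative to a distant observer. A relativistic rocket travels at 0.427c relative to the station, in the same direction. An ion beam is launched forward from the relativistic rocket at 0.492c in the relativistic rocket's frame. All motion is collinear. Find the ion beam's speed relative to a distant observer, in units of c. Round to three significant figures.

First combine the ion beam and relativistic rocket (S''→S'): u₁ = (0.492 + 0.427)/(1 + 0.492×0.427) = 0.919/1.210084 = 0.75945.
Then combine with the station (S'→S): u = (0.75945 + 0.703)/(1 + 0.75945×0.703) = 1.46245/1.53389335 = 0.95342.

0.953c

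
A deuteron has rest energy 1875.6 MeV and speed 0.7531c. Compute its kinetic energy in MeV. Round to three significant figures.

975 MeV

γ = 1/√(1 − β²) = 1/√(1 − 0.56715961) = 1/√0.43284039 = 1/0.657906 = 1.51997.
Kinetic energy: K = (γ − 1)mc² = (1.51997 − 1) × 1875.6 MeV = 0.51997 × 1875.6 = 975 MeV.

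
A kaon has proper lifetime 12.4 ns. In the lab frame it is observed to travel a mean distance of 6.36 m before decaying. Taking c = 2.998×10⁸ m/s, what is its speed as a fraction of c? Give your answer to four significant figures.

0.8633c

Lab distance = (lab lifetime)·v = γτ·βc, so βγ = d/(cτ) = 6.360/(2.998×10⁸ × 1.240×10^-8) = 1.7108.
With βγ = 1.7108: γ² = 1 + (βγ)² = 3.92684, and β = (βγ)/γ = 1.7108/1.98163 = 0.8633.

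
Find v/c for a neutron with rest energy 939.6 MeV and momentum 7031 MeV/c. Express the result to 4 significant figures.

pc/(mc²) = 7031/939.6 = 7.483 = βγ = β/√(1−β²).
So β² = x²/(1 + x²) with x = 7.483: x² = 55.9953, β² = 55.9953/56.9953 = 0.982455, β = 0.9912.

0.9912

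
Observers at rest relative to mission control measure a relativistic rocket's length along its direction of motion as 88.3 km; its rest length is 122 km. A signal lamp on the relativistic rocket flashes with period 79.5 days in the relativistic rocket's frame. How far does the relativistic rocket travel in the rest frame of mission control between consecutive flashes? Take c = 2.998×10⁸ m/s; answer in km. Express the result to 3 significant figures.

1.96×10^12 km

γ = L₀/L = 122/88.3 = 1.38165.
β = √(1 − 1/γ²) = 0.69004. Lab-frame period = γτ = 1.38165×79.5 days = 109.84 days. Distance = βc × γτ = 0.69004 × 2.998×10⁸ m/s × 9490176 s = 1.9633×10^15 m = 1.96×10^12 km.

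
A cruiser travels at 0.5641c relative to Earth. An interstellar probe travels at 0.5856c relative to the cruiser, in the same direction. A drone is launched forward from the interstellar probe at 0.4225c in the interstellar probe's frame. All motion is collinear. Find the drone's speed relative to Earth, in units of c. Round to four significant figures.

0.9426c

Apply u = (u'+v)/(1+u'v) twice. Drone in the cruiser frame: (0.4225+0.5856)/(1+0.4225·0.5856) = 1.0081/1.247416 = 0.80815c.
That velocity, transformed to the rest frame of Earth: (0.80815+0.5641)/(1+0.80815·0.5641) = 1.37225/1.455877415 = 0.94256c.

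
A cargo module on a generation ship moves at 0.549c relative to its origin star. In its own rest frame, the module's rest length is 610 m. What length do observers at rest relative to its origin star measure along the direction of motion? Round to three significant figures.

510 m

γ = 1/√(1 − β²) = 1/√(1 − 0.301401) = 1/√0.698599 = 1/0.835822 = 1.1964.
Length contraction: L = L₀/γ = 610/1.1964 = 510 m.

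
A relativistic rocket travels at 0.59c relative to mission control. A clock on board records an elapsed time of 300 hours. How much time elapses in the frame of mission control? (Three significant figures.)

372 hours

γ = 1/√(1 − β²) = 1/√(1 − 0.3481) = 1/√0.6519 = 1/0.807403 = 1.2385.
Time dilation: Δt = γ·Δτ = 1.2385 × 300 = 372 hours.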